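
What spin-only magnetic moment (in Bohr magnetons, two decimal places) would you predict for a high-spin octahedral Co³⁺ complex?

4.90 Bohr magnetons

Co³⁺: group 9, so d-count = 9 − 3 = 6.
Configuration: t2g^4 e_g^2 → 4 unpaired electrons.
μ(spin-only) = √[4(4+2)] = √24 ≈ 4.90 Bohr magnetons.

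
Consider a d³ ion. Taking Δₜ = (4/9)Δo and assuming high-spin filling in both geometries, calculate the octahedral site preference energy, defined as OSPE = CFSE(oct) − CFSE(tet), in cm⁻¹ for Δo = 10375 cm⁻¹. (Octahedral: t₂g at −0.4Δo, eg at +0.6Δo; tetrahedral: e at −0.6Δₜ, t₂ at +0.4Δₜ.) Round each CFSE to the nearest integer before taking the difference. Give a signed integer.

Octahedral (high-spin): t₂g³ eg⁰, CFSE = 3(−0.4) + 0(+0.6) = -1.2Δo = -1.2 × 10375 = -12450 cm⁻¹.
In a tetrahedral site the filling is e² t₂¹: CFSE(tet) = -0.8Δₜ = -0.8 × (4/9)(10375) = -3689 cm⁻¹.
OSPE = -12450 − (-3689) = -8761 cm⁻¹.

-8761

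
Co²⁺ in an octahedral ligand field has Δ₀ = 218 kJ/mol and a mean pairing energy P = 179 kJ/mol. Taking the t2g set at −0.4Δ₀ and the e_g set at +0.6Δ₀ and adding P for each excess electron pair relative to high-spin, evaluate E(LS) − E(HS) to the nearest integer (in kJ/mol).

Group 9 minus oxidation state +2 gives a d⁷ configuration for Co²⁺.
High-spin d⁷ fills as t2g^5 e_g^2 with CFSE 5(−0.4) + 2(+0.6) = -0.8Δ₀ = -174 kJ/mol.
Low-spin t2g^6 e_g^1 gives -1.8Δ₀ = -392 kJ/mol, but forming 1 extra pair costs 1P = 179 kJ/mol, so E(LS) = -392 + 179 = -213 kJ/mol.
Thus E(LS) − E(HS) = -39 kJ/mol.

-39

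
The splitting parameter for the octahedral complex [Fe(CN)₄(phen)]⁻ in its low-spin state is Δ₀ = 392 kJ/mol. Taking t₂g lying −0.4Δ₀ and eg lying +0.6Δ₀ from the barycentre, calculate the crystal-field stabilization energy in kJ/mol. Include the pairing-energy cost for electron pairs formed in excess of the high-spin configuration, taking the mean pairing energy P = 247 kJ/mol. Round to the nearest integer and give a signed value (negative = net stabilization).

Ligand charges: 4×(-1) from CN⁻ and 1×(+0) from phen sum to -4; with overall charge -1, Fe is +3.
Group 8 minus oxidation state +3 gives a d⁵ configuration for Fe³⁺.
Configuration: t₂g⁵ eg⁰.
Orbital CFSE = 5(-0.4) + 0(0.6) = -2.0Δ₀ = -2.0 × 392 = -784 kJ/mol.
Pairing penalty: 2 pairs vs 0 in the high-spin reference → 2 extra × P = 494 kJ/mol.
Net CFSE = -784 + 494 = -290 kJ/mol.

-290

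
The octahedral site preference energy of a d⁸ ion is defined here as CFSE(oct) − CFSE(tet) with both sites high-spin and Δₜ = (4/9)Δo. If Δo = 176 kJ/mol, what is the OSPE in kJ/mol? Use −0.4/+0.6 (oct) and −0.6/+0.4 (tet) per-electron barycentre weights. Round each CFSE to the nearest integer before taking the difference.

-148

In an octahedral site d⁸ (HS) is t2g^6 e_g^2, giving CFSE(oct) = -1.2Δo = -211 kJ/mol.
In a tetrahedral site the filling is e^4 t2^4: CFSE(tet) = -0.8Δₜ = -0.8 × (4/9)(176) = -63 kJ/mol.
OSPE = CFSE(oct) − CFSE(tet) = -211 − (-63) = -148 kJ/mol.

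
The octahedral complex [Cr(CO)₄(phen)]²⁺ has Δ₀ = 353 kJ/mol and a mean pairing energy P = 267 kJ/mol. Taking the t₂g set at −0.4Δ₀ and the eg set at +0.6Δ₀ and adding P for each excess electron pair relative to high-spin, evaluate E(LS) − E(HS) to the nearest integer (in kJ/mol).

Ligand charges: 4×(+0) from CO and 1×(+0) from phen sum to +0; with overall charge +2, Cr is +2.
Cr²⁺: group 6, so d-count = 6 − 2 = 4.
High-spin d⁴ fills as t₂g³ eg¹ with CFSE 3(−0.4) + 1(+0.6) = -0.6Δ₀ = -212 kJ/mol.
For low-spin the configuration is t₂g⁴ eg⁰: orbital energy -1.6 × 353 = -565 kJ/mol, and 1 additional pair relative to high-spin adds 267 kJ/mol, giving -298 kJ/mol.
Thus E(LS) − E(HS) = -86 kJ/mol.

-86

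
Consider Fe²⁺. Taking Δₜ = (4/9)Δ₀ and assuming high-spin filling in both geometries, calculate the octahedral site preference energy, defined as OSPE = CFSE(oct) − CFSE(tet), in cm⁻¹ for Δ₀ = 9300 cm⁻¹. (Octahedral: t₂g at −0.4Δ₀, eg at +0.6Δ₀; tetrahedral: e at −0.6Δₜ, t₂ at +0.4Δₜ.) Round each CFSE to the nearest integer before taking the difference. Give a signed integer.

Fe²⁺: group 8, so d-count = 8 − 2 = 6.
Octahedral (high-spin): t₂g⁴ eg², CFSE = 4(−0.4) + 2(+0.6) = -0.4Δ₀ = -0.4 × 9300 = -3720 cm⁻¹.
Tetrahedral: e³ t₂³, CFSE = 3(−0.6) + 3(+0.4) = -0.6Δₜ = -0.6 × (4/9) × 9300 = -2480 cm⁻¹.
OSPE = -3720 − (-2480) = -1240 cm⁻¹.

-1240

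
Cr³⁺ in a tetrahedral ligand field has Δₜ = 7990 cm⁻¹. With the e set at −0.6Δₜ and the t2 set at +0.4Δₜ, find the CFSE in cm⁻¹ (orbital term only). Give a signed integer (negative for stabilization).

-6392

Group 6 minus oxidation state +3 gives a d³ configuration for Cr³⁺.
Tetrahedral fields are weak (Δₜ ≈ 4/9 Δₒ), so electrons fill high-spin.
Electron filling gives e^2 t2^1.
CFSE(orbital) = 2×(-0.6Δₜ) + 1×(0.4Δₜ) = -0.8Δₜ; with Δₜ = 7990 cm⁻¹ that is -6392 cm⁻¹.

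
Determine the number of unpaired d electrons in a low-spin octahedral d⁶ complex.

Configuration: t₂g⁶ eg⁰, giving 0 unpaired electrons.

0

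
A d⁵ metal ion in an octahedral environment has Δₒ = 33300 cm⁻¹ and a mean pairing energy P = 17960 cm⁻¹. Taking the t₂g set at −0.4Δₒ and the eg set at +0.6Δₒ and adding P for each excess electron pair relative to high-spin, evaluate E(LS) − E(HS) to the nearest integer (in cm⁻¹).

High-spin d⁵ fills as t₂g³ eg² with CFSE 3(−0.4) + 2(+0.6) = 0.0Δₒ = 0 cm⁻¹.
Low-spin t₂g⁵ eg⁰ gives -2.0Δₒ = -66600 cm⁻¹, but forming 2 extra pairs costs 2P = 35920 cm⁻¹, so E(LS) = -66600 + 35920 = -30680 cm⁻¹.
Thus E(LS) − E(HS) = -30680 cm⁻¹.

-30680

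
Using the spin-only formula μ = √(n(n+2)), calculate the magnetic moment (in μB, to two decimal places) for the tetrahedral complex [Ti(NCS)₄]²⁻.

Each NCS⁻ contributes -1; 4 × (-1) = -4. With overall charge -2, Ti is in the +2 oxidation state.
Ti²⁺: group 4, so d-count = 4 − 2 = 2.
Tetrahedral fields are weak (Δₜ ≈ 4/9 Δₒ), so electrons fill high-spin.
Configuration: e² t₂⁰ → 2 unpaired electrons.
μ(spin-only) = √[2(2+2)] = √8 ≈ 2.83 μB.

2.83 μB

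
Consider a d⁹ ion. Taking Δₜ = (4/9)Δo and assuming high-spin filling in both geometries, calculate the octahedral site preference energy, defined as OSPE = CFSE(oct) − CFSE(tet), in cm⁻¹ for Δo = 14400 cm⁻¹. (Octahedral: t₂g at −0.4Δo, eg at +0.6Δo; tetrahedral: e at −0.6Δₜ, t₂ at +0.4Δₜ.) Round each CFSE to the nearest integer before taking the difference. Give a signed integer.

Octahedral high-spin t₂g⁶ eg³: CFSE = -0.6 × 14400 = -8640 cm⁻¹.
Tetrahedral: e⁴ t₂⁵, CFSE = 4(−0.6) + 5(+0.4) = -0.4Δₜ = -0.4 × (4/9) × 14400 = -2560 cm⁻¹.
Subtracting, OSPE = -8640 − (-2560) = -6080 cm⁻¹.

-6080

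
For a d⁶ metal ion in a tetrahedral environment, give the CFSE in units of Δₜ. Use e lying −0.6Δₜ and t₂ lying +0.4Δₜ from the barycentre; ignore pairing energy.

-0.6 Δₜ

Tetrahedral splitting is small, so the complex is high-spin.
Configuration: e³ t₂³.
CFSE = 3(-0.6Δₜ) + 3(0.4Δₜ) = -1.8Δₜ + 1.2Δₜ = -0.6Δₜ.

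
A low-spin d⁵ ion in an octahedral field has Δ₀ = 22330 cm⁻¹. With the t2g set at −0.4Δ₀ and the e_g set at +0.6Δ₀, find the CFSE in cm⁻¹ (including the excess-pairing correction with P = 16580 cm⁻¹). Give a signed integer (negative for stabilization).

-11500

The d⁵ electrons fill as t2g^5 e_g^0.
Orbital CFSE = 5(-0.4) + 0(0.6) = -2.0Δ₀ = -2.0 × 22330 = -44660 cm⁻¹.
Pairing penalty: 2 pairs vs 0 in the high-spin reference → 2 extra × P = 33160 cm⁻¹.
Net CFSE = -44660 + 33160 = -11500 cm⁻¹.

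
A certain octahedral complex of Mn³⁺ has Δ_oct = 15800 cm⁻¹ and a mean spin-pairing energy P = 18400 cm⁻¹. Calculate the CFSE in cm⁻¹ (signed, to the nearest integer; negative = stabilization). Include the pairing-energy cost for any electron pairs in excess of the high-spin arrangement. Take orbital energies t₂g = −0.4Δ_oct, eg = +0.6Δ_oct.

Mn is in group 7, so Mn³⁺ is d⁴ (7 − 3 = 4).
Since Δ_oct = 15800 cm⁻¹ < P = 18400 cm⁻¹, the complex adopts the high-spin configuration.
That gives t₂g³ eg¹.
Orbital CFSE = -0.6Δ_oct = -0.6 × 15800 = -9480 cm⁻¹.
High-spin has no excess pairs, so no pairing correction applies.

-9480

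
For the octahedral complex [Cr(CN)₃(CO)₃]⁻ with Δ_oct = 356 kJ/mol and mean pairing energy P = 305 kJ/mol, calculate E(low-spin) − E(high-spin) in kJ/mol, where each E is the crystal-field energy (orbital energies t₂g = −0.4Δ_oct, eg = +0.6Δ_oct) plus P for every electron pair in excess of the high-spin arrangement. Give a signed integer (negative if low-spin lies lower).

Ligand charges: 3×(-1) from CN⁻ and 3×(+0) from CO sum to -3; with overall charge -1, Cr is +2.
Cr²⁺: group 6, so d-count = 6 − 2 = 4.
In the high-spin limit (t₂g³ eg¹) the orbital term is -0.6Δ_oct = -214 kJ/mol, with no excess pairing.
Low-spin: t₂g⁴ eg⁰, orbital CFSE = -1.6Δ_oct = -570 kJ/mol; plus 1 excess pair × P = +305 kJ/mol; total -265 kJ/mol.
Thus E(LS) − E(HS) = -51 kJ/mol.

-51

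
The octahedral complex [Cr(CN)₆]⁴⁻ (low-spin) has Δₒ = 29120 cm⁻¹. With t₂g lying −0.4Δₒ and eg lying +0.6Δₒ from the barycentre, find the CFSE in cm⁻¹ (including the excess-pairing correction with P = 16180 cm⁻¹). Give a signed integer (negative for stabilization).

-30412

Each CN⁻ contributes -1; 6 × (-1) = -6. With overall charge -4, Cr is in the +2 oxidation state.
Group 6 minus oxidation state +2 gives a d⁴ configuration for Cr²⁺.
Electron filling gives t₂g⁴ eg⁰.
The orbital stabilization is -1.6Δₒ = -1.6 × 29120 = -46592 cm⁻¹.
Relative to high-spin t₂g³ eg¹ (0 paired), the low-spin configuration has 1 additional pair, contributing +1 × 16180 = +16180 cm⁻¹.
Combining: -46592 + 16180 = -30412 cm⁻¹.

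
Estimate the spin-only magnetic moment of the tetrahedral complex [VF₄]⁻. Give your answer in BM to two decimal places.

Each F⁻ contributes -1; 4 × (-1) = -4. With overall charge -1, V is in the +3 oxidation state.
Group 5 minus oxidation state +3 gives a d² configuration for V³⁺.
Tetrahedral splitting is small, so the complex is high-spin.
Configuration: e² t₂⁰ → 2 unpaired electrons.
μ(spin-only) = √[2(2+2)] = √8 ≈ 2.83 BM.

2.83 BM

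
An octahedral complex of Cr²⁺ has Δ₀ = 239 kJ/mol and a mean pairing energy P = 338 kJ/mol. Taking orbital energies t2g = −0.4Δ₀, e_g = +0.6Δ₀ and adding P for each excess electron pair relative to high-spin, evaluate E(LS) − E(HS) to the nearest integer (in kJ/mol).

99

Cr sits in group 6; removing 2 electrons leaves Cr²⁺ with 6 − 2 = 4 d electrons.
High-spin d⁴ fills as t2g^3 e_g^1 with CFSE 3(−0.4) + 1(+0.6) = -0.6Δ₀ = -143 kJ/mol.
Low-spin t2g^4 e_g^0 gives -1.6Δ₀ = -382 kJ/mol, but forming 1 extra pair costs 1P = 338 kJ/mol, so E(LS) = -382 + 338 = -44 kJ/mol.
E(LS) − E(HS) = -44 − (-143) = 99 kJ/mol.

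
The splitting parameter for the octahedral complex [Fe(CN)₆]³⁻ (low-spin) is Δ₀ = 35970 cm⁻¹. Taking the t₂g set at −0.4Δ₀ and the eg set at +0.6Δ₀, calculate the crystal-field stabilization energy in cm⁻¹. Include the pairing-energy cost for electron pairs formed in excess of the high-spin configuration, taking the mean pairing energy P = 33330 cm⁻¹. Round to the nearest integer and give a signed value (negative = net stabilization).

-5280

Each CN⁻ contributes -1; 6 × (-1) = -6. With overall charge -3, Fe is in the +3 oxidation state.
Group 8 minus oxidation state +3 gives a d⁵ configuration for Fe³⁺.
Configuration: t₂g⁵ eg⁰.
The orbital stabilization is -2.0Δ₀ = -2.0 × 35970 = -71940 cm⁻¹.
Pairing penalty: 2 pairs vs 0 in the high-spin reference → 2 extra × P = 66660 cm⁻¹.
Overall CFSE = -71940 + 66660 = -5280 cm⁻¹.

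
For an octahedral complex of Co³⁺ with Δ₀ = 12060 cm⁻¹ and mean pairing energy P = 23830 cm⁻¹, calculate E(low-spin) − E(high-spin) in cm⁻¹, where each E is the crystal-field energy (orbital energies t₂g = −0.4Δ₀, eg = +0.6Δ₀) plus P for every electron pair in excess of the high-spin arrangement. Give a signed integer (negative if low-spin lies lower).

Co³⁺: group 9, so d-count = 9 − 3 = 6.
In the high-spin limit (t₂g⁴ eg²) the orbital term is -0.4Δ₀ = -4824 cm⁻¹, with no excess pairing.
Low-spin t₂g⁶ eg⁰ gives -2.4Δ₀ = -28944 cm⁻¹, but forming 2 extra pairs costs 2P = 47660 cm⁻¹, so E(LS) = -28944 + 47660 = 18716 cm⁻¹.
The difference is 18716 − (-4824) = 23540 cm⁻¹, so high-spin lies lower.

23540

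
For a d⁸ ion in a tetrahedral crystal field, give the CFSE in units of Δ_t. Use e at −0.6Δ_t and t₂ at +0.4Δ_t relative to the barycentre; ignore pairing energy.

-0.8 Δ_t

Tetrahedral fields are weak (Δₜ ≈ 4/9 Δₒ), so electrons fill high-spin.
Configuration: e⁴ t₂⁴.
CFSE = 4(-0.6Δ_t) + 4(0.4Δ_t) = -2.4Δ_t + 1.6Δ_t = -0.8Δ_t.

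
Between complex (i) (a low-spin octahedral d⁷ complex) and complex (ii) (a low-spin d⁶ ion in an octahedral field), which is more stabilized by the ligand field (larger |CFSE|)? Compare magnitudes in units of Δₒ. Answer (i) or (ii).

(i): t2g^6 e_g^1, CFSE = -1.8Δₒ.
(ii): t₂g⁶ eg⁰, CFSE = -2.4Δₒ.
So (ii) has the larger |CFSE|.

(ii)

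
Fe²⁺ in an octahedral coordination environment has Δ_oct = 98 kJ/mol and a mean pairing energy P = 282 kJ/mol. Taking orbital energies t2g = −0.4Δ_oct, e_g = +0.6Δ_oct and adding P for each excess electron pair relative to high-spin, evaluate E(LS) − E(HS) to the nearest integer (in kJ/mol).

368

Fe sits in group 8; removing 2 electrons leaves Fe²⁺ with 8 − 2 = 6 d electrons.
In the high-spin limit (t2g^4 e_g^2) the orbital term is -0.4Δ_oct = -39 kJ/mol, with no excess pairing.
For low-spin the configuration is t2g^6 e_g^0: orbital energy -2.4 × 98 = -235 kJ/mol, and 2 additional pairs relative to high-spin add 564 kJ/mol, giving 329 kJ/mol.
The difference is 329 − (-39) = 368 kJ/mol, so high-spin lies lower.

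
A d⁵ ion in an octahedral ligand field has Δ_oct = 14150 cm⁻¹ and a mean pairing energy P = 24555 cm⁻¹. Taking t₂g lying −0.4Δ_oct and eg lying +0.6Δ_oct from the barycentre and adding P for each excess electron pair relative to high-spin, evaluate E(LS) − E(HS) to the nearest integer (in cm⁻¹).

In the high-spin limit (t₂g³ eg²) the orbital term is 0.0Δ_oct = 0 cm⁻¹, with no excess pairing.
Low-spin: t₂g⁵ eg⁰, orbital CFSE = -2.0Δ_oct = -28300 cm⁻¹; plus 2 excess pairs × P = +49110 cm⁻¹; total 20810 cm⁻¹.
Thus E(LS) − E(HS) = 20810 cm⁻¹.

20810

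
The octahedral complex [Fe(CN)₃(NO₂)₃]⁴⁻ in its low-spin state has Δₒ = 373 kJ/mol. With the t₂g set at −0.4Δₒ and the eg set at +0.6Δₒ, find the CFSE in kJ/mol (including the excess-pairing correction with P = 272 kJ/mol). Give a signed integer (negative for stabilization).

-351

Ligand charges: 3×(-1) from CN⁻ and 3×(-1) from NO₂⁻ sum to -6; with overall charge -4, Fe is +2.
Fe sits in group 8; removing 2 electrons leaves Fe²⁺ with 8 − 2 = 6 d electrons.
The d⁶ electrons fill as t₂g⁶ eg⁰.
Orbital CFSE = 6(-0.4) + 0(0.6) = -2.4Δₒ = -2.4 × 373 = -895 kJ/mol.
Pairing penalty: 3 pairs vs 1 in the high-spin reference → 2 extra × P = 544 kJ/mol.
Overall CFSE = -895 + 544 = -351 kJ/mol.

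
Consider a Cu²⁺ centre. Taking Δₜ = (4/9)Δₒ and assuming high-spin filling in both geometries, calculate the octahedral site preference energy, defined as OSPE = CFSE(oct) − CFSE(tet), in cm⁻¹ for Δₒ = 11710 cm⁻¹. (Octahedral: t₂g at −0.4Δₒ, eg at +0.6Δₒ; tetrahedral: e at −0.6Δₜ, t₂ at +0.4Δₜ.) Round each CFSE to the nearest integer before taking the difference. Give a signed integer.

Cu²⁺: group 11, so d-count = 11 − 2 = 9.
Octahedral (high-spin): t₂g⁶ eg³, CFSE = 6(−0.4) + 3(+0.6) = -0.6Δₒ = -0.6 × 11710 = -7026 cm⁻¹.
Tetrahedral e⁴ t₂⁵ gives -0.4Δₜ = -0.4 × (4/9) × 11710 = -2082 cm⁻¹.
OSPE = -7026 − (-2082) = -4944 cm⁻¹.

-4944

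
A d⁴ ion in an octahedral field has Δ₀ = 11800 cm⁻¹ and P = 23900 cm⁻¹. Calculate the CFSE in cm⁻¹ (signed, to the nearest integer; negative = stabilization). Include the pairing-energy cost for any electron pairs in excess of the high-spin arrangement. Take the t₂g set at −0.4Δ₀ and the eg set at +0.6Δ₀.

-7080

Δ₀ < P, so pairing is avoided: the ground state is high-spin.
That gives t₂g³ eg¹.
Orbital CFSE = -0.6Δ₀ = -0.6 × 11800 = -7080 cm⁻¹.
High-spin has no excess pairs, so no pairing correction applies.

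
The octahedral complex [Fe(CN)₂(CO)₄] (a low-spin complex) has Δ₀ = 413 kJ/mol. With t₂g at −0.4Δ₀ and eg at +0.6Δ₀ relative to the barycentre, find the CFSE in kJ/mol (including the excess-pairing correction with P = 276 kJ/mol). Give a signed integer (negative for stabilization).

Ligand charges: 2×(-1) from CN⁻ and 4×(+0) from CO sum to -2; with overall charge +0, Fe is +2.
Fe is in group 8, so Fe²⁺ is d⁶ (8 − 2 = 6).
Configuration: t₂g⁶ eg⁰.
CFSE(orbital) = 6×(-0.4Δ₀) + 0×(0.6Δ₀) = -2.4Δ₀; with Δ₀ = 413 kJ/mol that is -991 kJ/mol.
High-spin d⁶ would be t₂g⁴ eg² with 1 pair; low-spin has 3, so 2 excess pairs cost +2P = +552 kJ/mol.
Net CFSE = -991 + 552 = -439 kJ/mol.

-439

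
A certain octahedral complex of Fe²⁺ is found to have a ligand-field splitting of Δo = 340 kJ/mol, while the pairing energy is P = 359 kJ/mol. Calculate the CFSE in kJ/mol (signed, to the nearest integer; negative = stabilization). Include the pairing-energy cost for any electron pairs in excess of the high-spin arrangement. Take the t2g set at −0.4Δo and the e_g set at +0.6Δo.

Group 8 minus oxidation state +2 gives a d⁶ configuration for Fe²⁺.
Δo < P, so pairing is avoided: the ground state is high-spin.
Configuration: t2g^4 e_g^2.
Orbital CFSE = -0.4Δo = -0.4 × 340 = -136 kJ/mol.
High-spin has no excess pairs, so no pairing correction applies.

-136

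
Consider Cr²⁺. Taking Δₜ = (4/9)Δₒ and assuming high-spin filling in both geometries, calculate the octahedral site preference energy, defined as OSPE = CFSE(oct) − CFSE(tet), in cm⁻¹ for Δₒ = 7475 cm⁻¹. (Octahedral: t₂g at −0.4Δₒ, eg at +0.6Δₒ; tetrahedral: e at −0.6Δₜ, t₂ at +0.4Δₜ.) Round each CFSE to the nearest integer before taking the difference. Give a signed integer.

Cr is in group 6, so Cr²⁺ is d⁴ (6 − 2 = 4).
Octahedral (high-spin): t₂g³ eg¹, CFSE = 3(−0.4) + 1(+0.6) = -0.6Δₒ = -0.6 × 7475 = -4485 cm⁻¹.
Tetrahedral e² t₂² gives -0.4Δₜ = -0.4 × (4/9) × 7475 = -1329 cm⁻¹.
OSPE = -4485 − (-1329) = -3156 cm⁻¹.

-3156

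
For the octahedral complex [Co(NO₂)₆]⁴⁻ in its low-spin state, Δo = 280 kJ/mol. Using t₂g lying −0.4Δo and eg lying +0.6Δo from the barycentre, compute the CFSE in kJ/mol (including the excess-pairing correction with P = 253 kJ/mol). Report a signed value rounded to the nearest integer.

-251

Each NO₂⁻ contributes -1; 6 × (-1) = -6. With overall charge -4, Co is in the +2 oxidation state.
Co sits in group 9; removing 2 electrons leaves Co²⁺ with 9 − 2 = 7 d electrons.
The d⁷ electrons fill as t₂g⁶ eg¹.
The orbital stabilization is -1.8Δo = -1.8 × 280 = -504 kJ/mol.
Pairing penalty: 3 pairs vs 2 in the high-spin reference → 1 extra × P = 253 kJ/mol.
Overall CFSE = -504 + 253 = -251 kJ/mol.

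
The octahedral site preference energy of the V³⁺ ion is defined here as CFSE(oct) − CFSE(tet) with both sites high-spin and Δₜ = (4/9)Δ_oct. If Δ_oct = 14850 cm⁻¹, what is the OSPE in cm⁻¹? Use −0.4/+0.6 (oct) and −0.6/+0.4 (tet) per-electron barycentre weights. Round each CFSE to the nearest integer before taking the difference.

-3960

V is in group 5, so V³⁺ is d² (5 − 3 = 2).
In an octahedral site d² (HS) is t₂g² eg⁰, giving CFSE(oct) = -0.8Δ_oct = -11880 cm⁻¹.
Tetrahedral: e² t₂⁰, CFSE = 2(−0.6) + 0(+0.4) = -1.2Δₜ = -1.2 × (4/9) × 14850 = -7920 cm⁻¹.
Subtracting, OSPE = -11880 − (-7920) = -3960 cm⁻¹.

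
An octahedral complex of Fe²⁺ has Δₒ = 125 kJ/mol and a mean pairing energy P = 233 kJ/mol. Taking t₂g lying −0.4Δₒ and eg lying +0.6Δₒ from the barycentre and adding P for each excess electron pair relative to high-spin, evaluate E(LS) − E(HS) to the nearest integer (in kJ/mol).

Fe is in group 8, so Fe²⁺ is d⁶ (8 − 2 = 6).
High-spin: t₂g⁴ eg², CFSE = -0.4Δₒ = -50 kJ/mol.
Low-spin t₂g⁶ eg⁰ gives -2.4Δₒ = -300 kJ/mol, but forming 2 extra pairs costs 2P = 466 kJ/mol, so E(LS) = -300 + 466 = 166 kJ/mol.
The difference is 166 − (-50) = 216 kJ/mol, so high-spin lies lower.

216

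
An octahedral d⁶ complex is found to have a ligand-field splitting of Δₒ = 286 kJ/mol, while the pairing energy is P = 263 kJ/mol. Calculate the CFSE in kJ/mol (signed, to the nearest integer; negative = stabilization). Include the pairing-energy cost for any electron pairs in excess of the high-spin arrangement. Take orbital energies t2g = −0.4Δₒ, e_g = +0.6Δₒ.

-160

Since Δₒ = 286 kJ/mol > P = 263 kJ/mol, the complex adopts the low-spin configuration.
That gives t2g^6 e_g^0.
Orbital CFSE = -2.4Δₒ = -2.4 × 286 = -686 kJ/mol.
Excess pairs vs high-spin: 3 − 1 = 2; pairing cost = +526 kJ/mol.
Net CFSE = -686 + 526 = -160 kJ/mol.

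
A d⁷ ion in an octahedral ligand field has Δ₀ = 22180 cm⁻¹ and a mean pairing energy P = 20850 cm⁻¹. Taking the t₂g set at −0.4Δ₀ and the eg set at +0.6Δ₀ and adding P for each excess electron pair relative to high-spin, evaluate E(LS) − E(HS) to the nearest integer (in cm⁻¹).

In the high-spin limit (t₂g⁵ eg²) the orbital term is -0.8Δ₀ = -17744 cm⁻¹, with no excess pairing.
Low-spin t₂g⁶ eg¹ gives -1.8Δ₀ = -39924 cm⁻¹, but forming 1 extra pair costs 1P = 20850 cm⁻¹, so E(LS) = -39924 + 20850 = -19074 cm⁻¹.
Thus E(LS) − E(HS) = -1330 cm⁻¹.

-1330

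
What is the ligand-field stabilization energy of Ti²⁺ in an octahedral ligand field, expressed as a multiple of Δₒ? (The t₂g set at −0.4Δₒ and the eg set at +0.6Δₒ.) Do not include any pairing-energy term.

Ti²⁺: group 4, so d-count = 4 − 2 = 2.
Configuration: t₂g² eg⁰.
CFSE = 2(-0.4Δₒ) + 0(0.6Δₒ) = -0.8Δₒ + 0.0Δₒ = -0.8Δₒ.

-0.8 Δₒ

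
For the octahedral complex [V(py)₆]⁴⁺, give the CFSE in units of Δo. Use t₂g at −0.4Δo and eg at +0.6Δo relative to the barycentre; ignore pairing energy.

-0.4 Δo

py is neutral, so the +4 overall charge sits on V: oxidation state +4.
V⁴⁺: group 5, so d-count = 5 − 4 = 1.
Configuration: t₂g¹ eg⁰.
CFSE = 1(-0.4Δo) + 0(0.6Δo) = -0.4Δo + 0.0Δo = -0.4Δo.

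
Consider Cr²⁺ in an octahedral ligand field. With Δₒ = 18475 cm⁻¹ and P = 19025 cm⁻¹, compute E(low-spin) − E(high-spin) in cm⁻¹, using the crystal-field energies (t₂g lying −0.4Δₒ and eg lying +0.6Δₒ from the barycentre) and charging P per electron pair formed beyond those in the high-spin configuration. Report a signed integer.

Cr sits in group 6; removing 2 electrons leaves Cr²⁺ with 6 − 2 = 4 d electrons.
In the high-spin limit (t₂g³ eg¹) the orbital term is -0.6Δₒ = -11085 cm⁻¹, with no excess pairing.
Low-spin t₂g⁴ eg⁰ gives -1.6Δₒ = -29560 cm⁻¹, but forming 1 extra pair costs 1P = 19025 cm⁻¹, so E(LS) = -29560 + 19025 = -10535 cm⁻¹.
The difference is -10535 − (-11085) = 550 cm⁻¹, so high-spin lies lower.

550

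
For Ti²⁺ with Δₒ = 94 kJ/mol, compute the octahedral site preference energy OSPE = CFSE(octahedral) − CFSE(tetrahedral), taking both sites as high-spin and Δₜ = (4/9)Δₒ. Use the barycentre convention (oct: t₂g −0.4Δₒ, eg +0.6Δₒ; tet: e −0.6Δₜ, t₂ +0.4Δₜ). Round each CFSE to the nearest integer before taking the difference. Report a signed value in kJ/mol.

Ti is in group 4, so Ti²⁺ is d² (4 − 2 = 2).
Octahedral (high-spin): t2g^2 e_g^0, CFSE = 2(−0.4) + 0(+0.6) = -0.8Δₒ = -0.8 × 94 = -75 kJ/mol.
Tetrahedral e^2 t2^0 gives -1.2Δₜ = -1.2 × (4/9) × 94 = -50 kJ/mol.
Subtracting, OSPE = -75 − (-50) = -25 kJ/mol.

-25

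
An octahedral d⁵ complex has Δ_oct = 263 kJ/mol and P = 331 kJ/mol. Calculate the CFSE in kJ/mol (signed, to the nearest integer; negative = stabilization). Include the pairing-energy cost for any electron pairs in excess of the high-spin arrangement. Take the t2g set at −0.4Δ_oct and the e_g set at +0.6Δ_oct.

0

Δ_oct < P, so pairing is avoided: the ground state is high-spin.
That gives t2g^3 e_g^2.
Orbital CFSE = 0.0Δ_oct = 0.0 × 263 = 0 kJ/mol.
High-spin has no excess pairs, so no pairing correction applies.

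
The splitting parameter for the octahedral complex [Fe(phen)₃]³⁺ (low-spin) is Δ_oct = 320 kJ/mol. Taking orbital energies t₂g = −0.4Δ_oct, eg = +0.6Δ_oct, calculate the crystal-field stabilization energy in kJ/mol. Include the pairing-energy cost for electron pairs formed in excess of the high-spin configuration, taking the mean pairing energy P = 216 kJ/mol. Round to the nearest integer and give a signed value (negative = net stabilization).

phen is neutral, so the +3 overall charge sits on Fe: oxidation state +3.
Fe sits in group 8; removing 3 electrons leaves Fe³⁺ with 8 − 3 = 5 d electrons.
Configuration: t₂g⁵ eg⁰.
The orbital stabilization is -2.0Δ_oct = -2.0 × 320 = -640 kJ/mol.
High-spin d⁵ would be t₂g³ eg² with 0 pairs; low-spin has 2, so 2 excess pairs cost +2P = +432 kJ/mol.
Overall CFSE = -640 + 432 = -208 kJ/mol.

-208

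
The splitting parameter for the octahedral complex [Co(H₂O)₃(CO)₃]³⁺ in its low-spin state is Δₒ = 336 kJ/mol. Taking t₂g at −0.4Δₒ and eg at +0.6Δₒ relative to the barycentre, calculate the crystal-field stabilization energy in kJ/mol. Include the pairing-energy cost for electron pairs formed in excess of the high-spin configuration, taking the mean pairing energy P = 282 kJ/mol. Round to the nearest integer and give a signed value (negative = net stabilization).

Ligand charges: 3×(+0) from H₂O and 3×(+0) from CO sum to +0; with overall charge +3, Co is +3.
Co sits in group 9; removing 3 electrons leaves Co³⁺ with 9 − 3 = 6 d electrons.
The d⁶ electrons fill as t₂g⁶ eg⁰.
CFSE(orbital) = 6×(-0.4Δₒ) + 0×(0.6Δₒ) = -2.4Δₒ; with Δₒ = 336 kJ/mol that is -806 kJ/mol.
Pairing penalty: 3 pairs vs 1 in the high-spin reference → 2 extra × P = 564 kJ/mol.
Net CFSE = -806 + 564 = -242 kJ/mol.

-242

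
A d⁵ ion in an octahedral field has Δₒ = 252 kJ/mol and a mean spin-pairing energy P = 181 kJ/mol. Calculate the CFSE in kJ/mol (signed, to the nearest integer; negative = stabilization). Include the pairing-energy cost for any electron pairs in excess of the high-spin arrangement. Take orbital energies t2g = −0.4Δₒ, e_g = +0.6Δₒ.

-142

Since Δₒ = 252 kJ/mol > P = 181 kJ/mol, the complex adopts the low-spin configuration.
Configuration: t2g^5 e_g^0.
Orbital CFSE = -2.0Δₒ = -2.0 × 252 = -504 kJ/mol.
Excess pairs vs high-spin: 2 − 0 = 2; pairing cost = +362 kJ/mol.
Net CFSE = -504 + 362 = -142 kJ/mol.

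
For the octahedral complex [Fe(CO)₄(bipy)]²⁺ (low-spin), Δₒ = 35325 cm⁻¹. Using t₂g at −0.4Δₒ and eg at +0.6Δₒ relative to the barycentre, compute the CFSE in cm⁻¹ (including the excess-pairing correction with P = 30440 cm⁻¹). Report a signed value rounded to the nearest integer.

-23900

Ligand charges: 4×(+0) from CO and 1×(+0) from bipy sum to +0; with overall charge +2, Fe is +2.
Fe sits in group 8; removing 2 electrons leaves Fe²⁺ with 8 − 2 = 6 d electrons.
Electron filling gives t₂g⁶ eg⁰.
The orbital stabilization is -2.4Δₒ = -2.4 × 35325 = -84780 cm⁻¹.
Pairing penalty: 3 pairs vs 1 in the high-spin reference → 2 extra × P = 60880 cm⁻¹.
Overall CFSE = -84780 + 60880 = -23900 cm⁻¹.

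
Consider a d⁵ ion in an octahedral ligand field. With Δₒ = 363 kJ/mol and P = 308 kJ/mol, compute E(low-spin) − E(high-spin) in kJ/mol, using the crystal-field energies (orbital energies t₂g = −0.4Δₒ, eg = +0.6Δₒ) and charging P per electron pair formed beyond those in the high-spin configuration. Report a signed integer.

In the high-spin limit (t₂g³ eg²) the orbital term is 0.0Δₒ = 0 kJ/mol, with no excess pairing.
For low-spin the configuration is t₂g⁵ eg⁰: orbital energy -2.0 × 363 = -726 kJ/mol, and 2 additional pairs relative to high-spin add 616 kJ/mol, giving -110 kJ/mol.
Thus E(LS) − E(HS) = -110 kJ/mol.

-110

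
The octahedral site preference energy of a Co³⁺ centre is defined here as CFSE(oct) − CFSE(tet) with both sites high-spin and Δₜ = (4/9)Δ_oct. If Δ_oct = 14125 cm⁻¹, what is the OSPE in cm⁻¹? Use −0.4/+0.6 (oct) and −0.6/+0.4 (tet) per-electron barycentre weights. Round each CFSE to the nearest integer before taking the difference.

-1883

Co³⁺: group 9, so d-count = 9 − 3 = 6.
Octahedral high-spin t₂g⁴ eg²: CFSE = -0.4 × 14125 = -5650 cm⁻¹.
In a tetrahedral site the filling is e³ t₂³: CFSE(tet) = -0.6Δₜ = -0.6 × (4/9)(14125) = -3767 cm⁻¹.
OSPE = -5650 − (-3767) = -1883 cm⁻¹.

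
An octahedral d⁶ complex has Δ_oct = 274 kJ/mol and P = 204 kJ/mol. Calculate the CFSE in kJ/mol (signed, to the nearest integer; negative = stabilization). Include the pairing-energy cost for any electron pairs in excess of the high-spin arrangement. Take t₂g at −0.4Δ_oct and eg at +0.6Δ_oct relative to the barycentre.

-250

Since Δ_oct = 274 kJ/mol > P = 204 kJ/mol, the complex adopts the low-spin configuration.
That gives t₂g⁶ eg⁰.
Orbital CFSE = -2.4Δ_oct = -2.4 × 274 = -658 kJ/mol.
Excess pairs vs high-spin: 3 − 1 = 2; pairing cost = +408 kJ/mol.
Net CFSE = -658 + 408 = -250 kJ/mol.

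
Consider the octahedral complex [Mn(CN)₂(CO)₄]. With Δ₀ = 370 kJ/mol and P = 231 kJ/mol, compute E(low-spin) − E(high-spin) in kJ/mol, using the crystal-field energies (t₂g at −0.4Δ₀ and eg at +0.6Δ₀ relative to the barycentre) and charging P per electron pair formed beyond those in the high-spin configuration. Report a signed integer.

Ligand charges: 2×(-1) from CN⁻ and 4×(+0) from CO sum to -2; with overall charge +0, Mn is +2.
Mn sits in group 7; removing 2 electrons leaves Mn²⁺ with 7 − 2 = 5 d electrons.
High-spin: t₂g³ eg², CFSE = 0.0Δ₀ = 0 kJ/mol.
For low-spin the configuration is t₂g⁵ eg⁰: orbital energy -2.0 × 370 = -740 kJ/mol, and 2 additional pairs relative to high-spin add 462 kJ/mol, giving -278 kJ/mol.
The difference is -278 − (0) = -278 kJ/mol, so low-spin lies lower.

-278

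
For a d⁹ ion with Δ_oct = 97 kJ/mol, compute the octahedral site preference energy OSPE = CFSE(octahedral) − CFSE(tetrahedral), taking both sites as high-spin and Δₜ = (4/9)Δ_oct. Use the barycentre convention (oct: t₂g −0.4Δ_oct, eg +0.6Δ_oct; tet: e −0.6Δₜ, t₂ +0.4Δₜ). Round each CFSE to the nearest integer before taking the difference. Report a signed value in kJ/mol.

-41

Octahedral high-spin t₂g⁶ eg³: CFSE = -0.6 × 97 = -58 kJ/mol.
Tetrahedral: e⁴ t₂⁵, CFSE = 4(−0.6) + 5(+0.4) = -0.4Δₜ = -0.4 × (4/9) × 97 = -17 kJ/mol.
OSPE = CFSE(oct) − CFSE(tet) = -58 − (-17) = -41 kJ/mol.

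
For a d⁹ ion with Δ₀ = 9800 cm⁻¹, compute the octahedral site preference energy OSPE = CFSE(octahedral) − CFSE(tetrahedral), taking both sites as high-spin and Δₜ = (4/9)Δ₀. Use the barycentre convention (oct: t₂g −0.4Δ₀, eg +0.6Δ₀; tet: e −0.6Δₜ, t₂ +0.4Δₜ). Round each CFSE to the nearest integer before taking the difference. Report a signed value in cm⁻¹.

-4138

Octahedral (high-spin): t2g^6 e_g^3, CFSE = 6(−0.4) + 3(+0.6) = -0.6Δ₀ = -0.6 × 9800 = -5880 cm⁻¹.
In a tetrahedral site the filling is e^4 t2^5: CFSE(tet) = -0.4Δₜ = -0.4 × (4/9)(9800) = -1742 cm⁻¹.
OSPE = CFSE(oct) − CFSE(tet) = -5880 − (-1742) = -4138 cm⁻¹.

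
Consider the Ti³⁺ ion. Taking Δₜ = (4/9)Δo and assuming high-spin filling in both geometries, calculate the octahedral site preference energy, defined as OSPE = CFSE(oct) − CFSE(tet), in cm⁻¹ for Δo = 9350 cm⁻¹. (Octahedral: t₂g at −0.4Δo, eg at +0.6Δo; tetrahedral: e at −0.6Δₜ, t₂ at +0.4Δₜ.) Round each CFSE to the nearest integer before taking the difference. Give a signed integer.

Group 4 minus oxidation state +3 gives a d¹ configuration for Ti³⁺.
Octahedral (high-spin): t₂g¹ eg⁰, CFSE = 1(−0.4) + 0(+0.6) = -0.4Δo = -0.4 × 9350 = -3740 cm⁻¹.
In a tetrahedral site the filling is e¹ t₂⁰: CFSE(tet) = -0.6Δₜ = -0.6 × (4/9)(9350) = -2493 cm⁻¹.
Subtracting, OSPE = -3740 − (-2493) = -1247 cm⁻¹.

-1247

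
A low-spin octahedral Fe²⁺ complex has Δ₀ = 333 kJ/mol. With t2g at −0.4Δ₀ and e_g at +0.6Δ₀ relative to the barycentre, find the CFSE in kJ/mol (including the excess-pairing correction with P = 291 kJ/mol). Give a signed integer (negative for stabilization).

Fe sits in group 8; removing 2 electrons leaves Fe²⁺ with 8 − 2 = 6 d electrons.
Configuration: t2g^6 e_g^0.
Orbital CFSE = 6(-0.4) + 0(0.6) = -2.4Δ₀ = -2.4 × 333 = -799 kJ/mol.
High-spin d⁶ would be t2g^4 e_g^2 with 1 pair; low-spin has 3, so 2 excess pairs cost +2P = +582 kJ/mol.
Overall CFSE = -799 + 582 = -217 kJ/mol.

-217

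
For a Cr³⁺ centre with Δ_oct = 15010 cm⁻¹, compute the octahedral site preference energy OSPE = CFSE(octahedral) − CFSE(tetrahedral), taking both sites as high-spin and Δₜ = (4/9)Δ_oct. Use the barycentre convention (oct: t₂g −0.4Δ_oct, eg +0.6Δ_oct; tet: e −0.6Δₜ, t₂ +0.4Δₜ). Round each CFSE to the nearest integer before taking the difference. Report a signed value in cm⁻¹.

-12675

Cr sits in group 6; removing 3 electrons leaves Cr³⁺ with 6 − 3 = 3 d electrons.
Octahedral high-spin t₂g³ eg⁰: CFSE = -1.2 × 15010 = -18012 cm⁻¹.
Tetrahedral e² t₂¹ gives -0.8Δₜ = -0.8 × (4/9) × 15010 = -5337 cm⁻¹.
OSPE = -18012 − (-5337) = -12675 cm⁻¹.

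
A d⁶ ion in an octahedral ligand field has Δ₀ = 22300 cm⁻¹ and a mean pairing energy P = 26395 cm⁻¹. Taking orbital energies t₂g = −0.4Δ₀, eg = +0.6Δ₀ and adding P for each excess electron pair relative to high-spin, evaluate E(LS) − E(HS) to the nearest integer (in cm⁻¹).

8190

In the high-spin limit (t₂g⁴ eg²) the orbital term is -0.4Δ₀ = -8920 cm⁻¹, with no excess pairing.
Low-spin: t₂g⁶ eg⁰, orbital CFSE = -2.4Δ₀ = -53520 cm⁻¹; plus 2 excess pairs × P = +52790 cm⁻¹; total -730 cm⁻¹.
E(LS) − E(HS) = -730 − (-8920) = 8190 cm⁻¹.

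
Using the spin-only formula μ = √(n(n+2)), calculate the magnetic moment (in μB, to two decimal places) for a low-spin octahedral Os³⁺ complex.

1.73 μB

Os is in group 8, so Os³⁺ is d⁵ (8 − 3 = 5).
Configuration: t₂g⁵ eg⁰ → 1 unpaired electron.
μ(spin-only) = √[1(1+2)] = √3 ≈ 1.73 μB.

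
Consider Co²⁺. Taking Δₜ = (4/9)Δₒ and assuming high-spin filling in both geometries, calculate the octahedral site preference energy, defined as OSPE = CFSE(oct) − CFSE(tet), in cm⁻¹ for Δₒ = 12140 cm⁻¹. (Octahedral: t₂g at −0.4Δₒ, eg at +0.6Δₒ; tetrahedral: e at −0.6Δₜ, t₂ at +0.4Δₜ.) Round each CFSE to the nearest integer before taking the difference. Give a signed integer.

-3237

Co is in group 9, so Co²⁺ is d⁷ (9 − 2 = 7).
In an octahedral site d⁷ (HS) is t₂g⁵ eg², giving CFSE(oct) = -0.8Δₒ = -9712 cm⁻¹.
Tetrahedral e⁴ t₂³ gives -1.2Δₜ = -1.2 × (4/9) × 12140 = -6475 cm⁻¹.
OSPE = CFSE(oct) − CFSE(tet) = -9712 − (-6475) = -3237 cm⁻¹.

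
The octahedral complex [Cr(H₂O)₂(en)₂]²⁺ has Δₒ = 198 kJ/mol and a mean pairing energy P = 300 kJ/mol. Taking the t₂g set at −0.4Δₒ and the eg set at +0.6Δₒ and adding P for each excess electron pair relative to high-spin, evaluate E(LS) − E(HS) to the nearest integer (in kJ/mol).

102

Ligand charges: 2×(+0) from H₂O and 2×(+0) from en sum to +0; with overall charge +2, Cr is +2.
Cr sits in group 6; removing 2 electrons leaves Cr²⁺ with 6 − 2 = 4 d electrons.
High-spin d⁴ fills as t₂g³ eg¹ with CFSE 3(−0.4) + 1(+0.6) = -0.6Δₒ = -119 kJ/mol.
Low-spin: t₂g⁴ eg⁰, orbital CFSE = -1.6Δₒ = -317 kJ/mol; plus 1 excess pair × P = +300 kJ/mol; total -17 kJ/mol.
The difference is -17 − (-119) = 102 kJ/mol, so high-spin lies lower.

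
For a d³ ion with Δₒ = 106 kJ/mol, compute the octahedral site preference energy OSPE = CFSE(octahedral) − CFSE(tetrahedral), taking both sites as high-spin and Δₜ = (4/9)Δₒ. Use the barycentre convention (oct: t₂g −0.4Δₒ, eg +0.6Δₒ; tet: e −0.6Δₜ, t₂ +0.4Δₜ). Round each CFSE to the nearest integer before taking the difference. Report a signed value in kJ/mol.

-89

In an octahedral site d³ (HS) is t₂g³ eg⁰, giving CFSE(oct) = -1.2Δₒ = -127 kJ/mol.
Tetrahedral e² t₂¹ gives -0.8Δₜ = -0.8 × (4/9) × 106 = -38 kJ/mol.
OSPE = -127 − (-38) = -89 kJ/mol.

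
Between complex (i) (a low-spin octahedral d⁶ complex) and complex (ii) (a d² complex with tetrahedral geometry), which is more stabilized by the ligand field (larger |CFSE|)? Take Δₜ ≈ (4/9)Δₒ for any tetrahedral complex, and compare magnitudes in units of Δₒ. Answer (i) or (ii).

(i): t2g^6 e_g^0, CFSE = -2.4Δₒ.
(ii): With tetrahedral geometry the complex is necessarily high-spin; e² t₂⁰, CFSE = -1.2Δₜ ≈ -0.53Δₒ.
So (i) has the larger |CFSE|.

(i)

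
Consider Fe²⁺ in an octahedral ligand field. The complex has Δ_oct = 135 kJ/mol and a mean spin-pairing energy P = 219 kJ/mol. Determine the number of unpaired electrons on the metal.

4

Fe²⁺: group 8, so d-count = 8 − 2 = 6.
With Δ_oct < P the complex is high-spin.
That gives t₂g⁴ eg².
Unpaired electrons: 4.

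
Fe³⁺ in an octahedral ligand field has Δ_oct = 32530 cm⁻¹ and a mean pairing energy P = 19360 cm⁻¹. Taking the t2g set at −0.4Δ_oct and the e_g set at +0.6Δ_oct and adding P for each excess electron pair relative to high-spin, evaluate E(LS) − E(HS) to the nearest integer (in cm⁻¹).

Fe³⁺: group 8, so d-count = 8 − 3 = 5.
High-spin d⁵ fills as t2g^3 e_g^2 with CFSE 3(−0.4) + 2(+0.6) = 0.0Δ_oct = 0 cm⁻¹.
Low-spin: t2g^5 e_g^0, orbital CFSE = -2.0Δ_oct = -65060 cm⁻¹; plus 2 excess pairs × P = +38720 cm⁻¹; total -26340 cm⁻¹.
The difference is -26340 − (0) = -26340 cm⁻¹, so low-spin lies lower.

-26340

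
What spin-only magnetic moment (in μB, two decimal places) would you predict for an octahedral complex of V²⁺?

3.87 μB

Group 5 minus oxidation state +2 gives a d³ configuration for V²⁺.
Configuration: t2g^3 e_g^0 → 3 unpaired electrons.
μ(spin-only) = √[3(3+2)] = √15 ≈ 3.87 μB.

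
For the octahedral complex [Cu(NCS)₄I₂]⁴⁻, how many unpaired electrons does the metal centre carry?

Ligand charges: 4×(-1) from NCS⁻ and 2×(-1) from I⁻ sum to -6; with overall charge -4, Cu is +2.
Group 11 minus oxidation state +2 gives a d⁹ configuration for Cu²⁺.
Configuration: t2g^6 e_g^3, giving 1 unpaired electron.

1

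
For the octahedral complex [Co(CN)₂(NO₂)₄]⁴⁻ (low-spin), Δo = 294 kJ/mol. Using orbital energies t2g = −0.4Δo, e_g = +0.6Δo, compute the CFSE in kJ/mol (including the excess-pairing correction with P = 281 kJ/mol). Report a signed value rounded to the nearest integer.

-248

Ligand charges: 2×(-1) from CN⁻ and 4×(-1) from NO₂⁻ sum to -6; with overall charge -4, Co is +2.
Co sits in group 9; removing 2 electrons leaves Co²⁺ with 9 − 2 = 7 d electrons.
Electron filling gives t2g^6 e_g^1.
CFSE(orbital) = 6×(-0.4Δo) + 1×(0.6Δo) = -1.8Δo; with Δo = 294 kJ/mol that is -529 kJ/mol.
Relative to high-spin t2g^5 e_g^2 (2 paired), the low-spin configuration has 1 additional pair, contributing +1 × 281 = +281 kJ/mol.
Overall CFSE = -529 + 281 = -248 kJ/mol.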